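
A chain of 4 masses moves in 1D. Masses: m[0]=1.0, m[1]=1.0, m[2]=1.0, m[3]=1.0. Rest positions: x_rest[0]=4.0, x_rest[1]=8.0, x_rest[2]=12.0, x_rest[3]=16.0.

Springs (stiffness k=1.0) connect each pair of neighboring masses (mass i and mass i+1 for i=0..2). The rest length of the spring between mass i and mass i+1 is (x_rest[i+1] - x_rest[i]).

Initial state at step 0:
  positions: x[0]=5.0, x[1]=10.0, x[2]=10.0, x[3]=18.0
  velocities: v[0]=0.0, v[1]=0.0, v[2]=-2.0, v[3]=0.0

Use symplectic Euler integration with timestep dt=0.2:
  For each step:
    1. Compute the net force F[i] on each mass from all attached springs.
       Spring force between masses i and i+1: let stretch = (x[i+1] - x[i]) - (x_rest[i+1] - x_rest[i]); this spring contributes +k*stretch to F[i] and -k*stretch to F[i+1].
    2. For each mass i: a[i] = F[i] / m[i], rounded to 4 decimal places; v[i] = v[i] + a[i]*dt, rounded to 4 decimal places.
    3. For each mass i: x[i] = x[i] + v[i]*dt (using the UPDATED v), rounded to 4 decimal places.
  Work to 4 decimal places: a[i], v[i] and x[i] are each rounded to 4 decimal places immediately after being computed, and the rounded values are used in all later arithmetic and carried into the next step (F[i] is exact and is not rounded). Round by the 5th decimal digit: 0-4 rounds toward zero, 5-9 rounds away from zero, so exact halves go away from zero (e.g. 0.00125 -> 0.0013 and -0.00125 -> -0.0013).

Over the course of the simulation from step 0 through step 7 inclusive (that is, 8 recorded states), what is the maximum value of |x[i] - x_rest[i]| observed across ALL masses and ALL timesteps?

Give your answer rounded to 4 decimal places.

Step 0: x=[5.0000 10.0000 10.0000 18.0000] v=[0.0000 0.0000 -2.0000 0.0000]
Step 1: x=[5.0400 9.8000 9.9200 17.8400] v=[0.2000 -1.0000 -0.4000 -0.8000]
Step 2: x=[5.1104 9.4144 10.1520 17.5232] v=[0.3520 -1.9280 1.1600 -1.5840]
Step 3: x=[5.1930 8.8861 10.6493 17.0716] v=[0.4128 -2.6413 2.4867 -2.2582]
Step 4: x=[5.2633 8.2806 11.3330 16.5231] v=[0.3514 -3.0273 3.4185 -2.7427]
Step 5: x=[5.2943 7.6765 12.1022 15.9270] v=[0.1549 -3.0203 3.8460 -2.9807]
Step 6: x=[5.2606 7.1542 12.8474 15.3379] v=[-0.1687 -2.6116 3.7258 -2.9457]
Step 7: x=[5.1426 6.7839 13.4645 14.8091] v=[-0.5900 -1.8517 3.0853 -2.6438]
Max displacement = 2.0800

Answer: 2.0800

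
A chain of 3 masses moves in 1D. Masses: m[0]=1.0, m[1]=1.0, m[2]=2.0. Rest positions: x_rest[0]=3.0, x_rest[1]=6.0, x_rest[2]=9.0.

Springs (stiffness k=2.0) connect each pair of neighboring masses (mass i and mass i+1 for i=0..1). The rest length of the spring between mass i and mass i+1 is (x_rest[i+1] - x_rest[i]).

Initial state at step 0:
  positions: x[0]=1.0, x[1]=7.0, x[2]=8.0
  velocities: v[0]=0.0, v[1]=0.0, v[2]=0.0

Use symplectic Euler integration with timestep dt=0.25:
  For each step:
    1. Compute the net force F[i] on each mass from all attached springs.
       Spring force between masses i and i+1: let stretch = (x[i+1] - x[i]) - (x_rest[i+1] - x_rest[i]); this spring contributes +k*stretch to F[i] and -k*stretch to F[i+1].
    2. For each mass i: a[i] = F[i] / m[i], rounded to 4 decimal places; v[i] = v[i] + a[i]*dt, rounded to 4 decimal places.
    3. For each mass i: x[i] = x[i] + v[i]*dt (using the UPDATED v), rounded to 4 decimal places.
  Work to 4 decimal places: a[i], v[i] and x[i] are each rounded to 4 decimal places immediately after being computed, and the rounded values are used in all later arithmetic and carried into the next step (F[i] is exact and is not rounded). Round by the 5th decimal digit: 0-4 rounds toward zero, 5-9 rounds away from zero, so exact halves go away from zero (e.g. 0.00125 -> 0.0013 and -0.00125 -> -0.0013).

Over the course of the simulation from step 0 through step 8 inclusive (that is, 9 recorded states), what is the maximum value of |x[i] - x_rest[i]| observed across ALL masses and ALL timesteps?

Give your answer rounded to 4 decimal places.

Step 0: x=[1.0000 7.0000 8.0000] v=[0.0000 0.0000 0.0000]
Step 1: x=[1.3750 6.3750 8.1250] v=[1.5000 -2.5000 0.5000]
Step 2: x=[2.0000 5.3438 8.3281] v=[2.5000 -4.1250 0.8125]
Step 3: x=[2.6680 4.2676 8.5322] v=[2.6719 -4.3048 0.8164]
Step 4: x=[3.1609 3.5245 8.6573] v=[1.9717 -2.9723 0.5003]
Step 5: x=[3.3243 3.3776 8.6491] v=[0.6535 -0.5877 -0.0329]
Step 6: x=[3.1193 3.8830 8.4989] v=[-0.8199 2.0214 -0.6008]
Step 7: x=[2.6348 4.8699 8.2477] v=[-1.9381 3.9475 -1.0048]
Step 8: x=[2.0547 5.9996 7.9729] v=[-2.3206 4.5189 -1.0993]
Max displacement = 2.6224

Answer: 2.6224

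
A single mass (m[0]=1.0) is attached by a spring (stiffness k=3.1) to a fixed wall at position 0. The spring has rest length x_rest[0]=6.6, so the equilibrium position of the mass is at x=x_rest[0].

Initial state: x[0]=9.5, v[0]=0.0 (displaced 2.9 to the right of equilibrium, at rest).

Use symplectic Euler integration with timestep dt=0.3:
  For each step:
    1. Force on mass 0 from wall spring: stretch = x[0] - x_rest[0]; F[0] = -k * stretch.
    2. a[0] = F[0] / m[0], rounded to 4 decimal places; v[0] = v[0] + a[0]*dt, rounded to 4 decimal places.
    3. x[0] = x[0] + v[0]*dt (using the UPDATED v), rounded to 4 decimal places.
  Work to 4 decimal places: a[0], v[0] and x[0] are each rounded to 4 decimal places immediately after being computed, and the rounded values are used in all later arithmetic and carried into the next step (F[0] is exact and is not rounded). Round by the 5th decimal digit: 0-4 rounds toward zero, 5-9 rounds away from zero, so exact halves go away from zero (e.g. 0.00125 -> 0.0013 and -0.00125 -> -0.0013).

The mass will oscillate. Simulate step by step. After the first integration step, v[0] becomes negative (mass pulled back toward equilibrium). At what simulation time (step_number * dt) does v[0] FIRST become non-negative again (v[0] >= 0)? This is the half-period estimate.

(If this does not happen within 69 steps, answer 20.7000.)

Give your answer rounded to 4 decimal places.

Step 0: x=[9.5000] v=[0.0000]
Step 1: x=[8.6909] v=[-2.6970]
Step 2: x=[7.2985] v=[-4.6415]
Step 3: x=[5.7112] v=[-5.2911]
Step 4: x=[4.3719] v=[-4.4645]
Step 5: x=[3.6542] v=[-2.3924]
Step 6: x=[3.7584] v=[0.3472]
First v>=0 after going negative at step 6, time=1.8000

Answer: 1.8000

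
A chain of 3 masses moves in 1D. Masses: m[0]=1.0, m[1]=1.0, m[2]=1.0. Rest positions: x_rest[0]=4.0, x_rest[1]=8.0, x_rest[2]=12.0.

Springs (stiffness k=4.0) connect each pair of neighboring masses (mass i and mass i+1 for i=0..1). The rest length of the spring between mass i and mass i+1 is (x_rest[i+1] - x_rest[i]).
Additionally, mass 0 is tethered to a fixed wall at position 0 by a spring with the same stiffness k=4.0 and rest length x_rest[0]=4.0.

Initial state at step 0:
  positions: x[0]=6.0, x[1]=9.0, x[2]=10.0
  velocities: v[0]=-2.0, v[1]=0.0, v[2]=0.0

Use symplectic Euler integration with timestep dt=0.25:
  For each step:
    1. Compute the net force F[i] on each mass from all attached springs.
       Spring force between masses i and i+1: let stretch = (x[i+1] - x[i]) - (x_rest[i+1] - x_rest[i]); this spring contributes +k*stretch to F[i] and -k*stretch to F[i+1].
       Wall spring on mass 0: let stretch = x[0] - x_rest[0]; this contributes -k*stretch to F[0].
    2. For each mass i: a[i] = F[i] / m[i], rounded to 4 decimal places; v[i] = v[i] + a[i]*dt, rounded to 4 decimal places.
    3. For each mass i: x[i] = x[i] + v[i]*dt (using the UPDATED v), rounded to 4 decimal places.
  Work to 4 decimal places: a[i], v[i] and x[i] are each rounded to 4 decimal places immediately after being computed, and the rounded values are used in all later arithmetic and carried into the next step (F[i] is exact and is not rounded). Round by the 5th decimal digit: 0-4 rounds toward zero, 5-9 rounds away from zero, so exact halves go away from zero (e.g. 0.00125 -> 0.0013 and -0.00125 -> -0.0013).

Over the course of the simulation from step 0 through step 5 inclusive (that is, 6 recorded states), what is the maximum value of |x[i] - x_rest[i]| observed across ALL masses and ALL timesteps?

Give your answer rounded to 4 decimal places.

Step 0: x=[6.0000 9.0000 10.0000] v=[-2.0000 0.0000 0.0000]
Step 1: x=[4.7500 8.5000 10.7500] v=[-5.0000 -2.0000 3.0000]
Step 2: x=[3.2500 7.6250 11.9375] v=[-6.0000 -3.5000 4.7500]
Step 3: x=[2.0313 6.7344 13.0469] v=[-4.8750 -3.5625 4.4375]
Step 4: x=[1.4805 6.2461 13.5782] v=[-2.2032 -1.9531 2.1250]
Step 5: x=[1.7510 6.3995 13.2764] v=[1.0819 0.6134 -1.2071]
Max displacement = 2.5195

Answer: 2.5195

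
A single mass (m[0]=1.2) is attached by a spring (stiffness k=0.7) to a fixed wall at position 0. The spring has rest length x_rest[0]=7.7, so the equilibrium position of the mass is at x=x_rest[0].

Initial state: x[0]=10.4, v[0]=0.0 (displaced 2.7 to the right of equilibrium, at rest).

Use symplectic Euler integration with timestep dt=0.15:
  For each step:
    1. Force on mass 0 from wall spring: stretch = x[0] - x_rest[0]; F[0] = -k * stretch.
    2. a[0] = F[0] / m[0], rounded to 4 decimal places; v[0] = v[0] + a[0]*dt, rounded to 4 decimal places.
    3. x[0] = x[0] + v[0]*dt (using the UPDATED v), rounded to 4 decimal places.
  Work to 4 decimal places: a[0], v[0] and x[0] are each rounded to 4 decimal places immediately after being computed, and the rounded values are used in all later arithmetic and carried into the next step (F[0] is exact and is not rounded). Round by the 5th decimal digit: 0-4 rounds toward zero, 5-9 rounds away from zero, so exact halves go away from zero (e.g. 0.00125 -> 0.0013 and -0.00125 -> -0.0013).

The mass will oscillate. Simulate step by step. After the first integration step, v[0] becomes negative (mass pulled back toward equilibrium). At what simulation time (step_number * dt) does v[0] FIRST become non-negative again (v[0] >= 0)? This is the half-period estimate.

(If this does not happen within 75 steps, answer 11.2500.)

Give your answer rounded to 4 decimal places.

Answer: 4.2000

Derivation:
Step 0: x=[10.4000] v=[0.0000]
Step 1: x=[10.3646] v=[-0.2363]
Step 2: x=[10.2942] v=[-0.4695]
Step 3: x=[10.1897] v=[-0.6965]
Step 4: x=[10.0526] v=[-0.9143]
Step 5: x=[9.8846] v=[-1.1202]
Step 6: x=[9.6879] v=[-1.3114]
Step 7: x=[9.4651] v=[-1.4853]
Step 8: x=[9.2191] v=[-1.6397]
Step 9: x=[8.9532] v=[-1.7726]
Step 10: x=[8.6709] v=[-1.8823]
Step 11: x=[8.3758] v=[-1.9673]
Step 12: x=[8.0718] v=[-2.0264]
Step 13: x=[7.7630] v=[-2.0589]
Step 14: x=[7.4533] v=[-2.0644]
Step 15: x=[7.1469] v=[-2.0428]
Step 16: x=[6.8477] v=[-1.9944]
Step 17: x=[6.5597] v=[-1.9198]
Step 18: x=[6.2867] v=[-1.8200]
Step 19: x=[6.0323] v=[-1.6963]
Step 20: x=[5.7997] v=[-1.5504]
Step 21: x=[5.5921] v=[-1.3841]
Step 22: x=[5.4121] v=[-1.1997]
Step 23: x=[5.2622] v=[-0.9995]
Step 24: x=[5.1443] v=[-0.7862]
Step 25: x=[5.0599] v=[-0.5626]
Step 26: x=[5.0102] v=[-0.3316]
Step 27: x=[4.9958] v=[-0.0962]
Step 28: x=[5.0169] v=[0.1404]
First v>=0 after going negative at step 28, time=4.2000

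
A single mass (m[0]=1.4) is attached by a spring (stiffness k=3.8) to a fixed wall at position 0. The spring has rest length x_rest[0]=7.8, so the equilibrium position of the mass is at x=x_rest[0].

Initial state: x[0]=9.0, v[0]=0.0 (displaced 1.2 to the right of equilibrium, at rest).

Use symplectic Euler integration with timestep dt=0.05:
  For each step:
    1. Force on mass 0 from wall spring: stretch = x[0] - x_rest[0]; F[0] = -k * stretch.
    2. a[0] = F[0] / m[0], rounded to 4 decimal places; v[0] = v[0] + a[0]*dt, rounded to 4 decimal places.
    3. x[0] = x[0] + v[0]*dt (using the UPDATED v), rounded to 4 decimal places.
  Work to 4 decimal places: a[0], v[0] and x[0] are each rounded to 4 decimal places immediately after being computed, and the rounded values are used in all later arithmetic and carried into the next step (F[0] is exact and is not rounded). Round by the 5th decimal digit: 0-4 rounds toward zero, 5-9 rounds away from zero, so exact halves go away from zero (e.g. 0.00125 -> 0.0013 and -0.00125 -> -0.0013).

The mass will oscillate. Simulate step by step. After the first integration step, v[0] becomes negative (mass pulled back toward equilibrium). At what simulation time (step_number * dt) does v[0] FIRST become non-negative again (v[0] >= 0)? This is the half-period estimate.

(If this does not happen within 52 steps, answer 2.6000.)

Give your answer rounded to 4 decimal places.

Step 0: x=[9.0000] v=[0.0000]
Step 1: x=[8.9919] v=[-0.1629]
Step 2: x=[8.9757] v=[-0.3247]
Step 3: x=[8.9515] v=[-0.4843]
Step 4: x=[8.9195] v=[-0.6406]
Step 5: x=[8.8799] v=[-0.7925]
Step 6: x=[8.8329] v=[-0.9391]
Step 7: x=[8.7789] v=[-1.0793]
Step 8: x=[8.7183] v=[-1.2122]
Step 9: x=[8.6515] v=[-1.3368]
Step 10: x=[8.5789] v=[-1.4524]
Step 11: x=[8.5010] v=[-1.5581]
Step 12: x=[8.4183] v=[-1.6532]
Step 13: x=[8.3314] v=[-1.7371]
Step 14: x=[8.2409] v=[-1.8092]
Step 15: x=[8.1475] v=[-1.8690]
Step 16: x=[8.0517] v=[-1.9162]
Step 17: x=[7.9542] v=[-1.9504]
Step 18: x=[7.8556] v=[-1.9713]
Step 19: x=[7.7567] v=[-1.9788]
Step 20: x=[7.6581] v=[-1.9729]
Step 21: x=[7.5604] v=[-1.9536]
Step 22: x=[7.4643] v=[-1.9211]
Step 23: x=[7.3705] v=[-1.8755]
Step 24: x=[7.2796] v=[-1.8172]
Step 25: x=[7.1923] v=[-1.7466]
Step 26: x=[7.1091] v=[-1.6641]
Step 27: x=[7.0306] v=[-1.5703]
Step 28: x=[6.9573] v=[-1.4659]
Step 29: x=[6.8897] v=[-1.3515]
Step 30: x=[6.8283] v=[-1.2280]
Step 31: x=[6.7735] v=[-1.0961]
Step 32: x=[6.7257] v=[-0.9568]
Step 33: x=[6.6852] v=[-0.8110]
Step 34: x=[6.6522] v=[-0.6597]
Step 35: x=[6.6270] v=[-0.5039]
Step 36: x=[6.6098] v=[-0.3447]
Step 37: x=[6.6006] v=[-0.1832]
Step 38: x=[6.5996] v=[-0.0204]
Step 39: x=[6.6067] v=[0.1425]
First v>=0 after going negative at step 39, time=1.9500

Answer: 1.9500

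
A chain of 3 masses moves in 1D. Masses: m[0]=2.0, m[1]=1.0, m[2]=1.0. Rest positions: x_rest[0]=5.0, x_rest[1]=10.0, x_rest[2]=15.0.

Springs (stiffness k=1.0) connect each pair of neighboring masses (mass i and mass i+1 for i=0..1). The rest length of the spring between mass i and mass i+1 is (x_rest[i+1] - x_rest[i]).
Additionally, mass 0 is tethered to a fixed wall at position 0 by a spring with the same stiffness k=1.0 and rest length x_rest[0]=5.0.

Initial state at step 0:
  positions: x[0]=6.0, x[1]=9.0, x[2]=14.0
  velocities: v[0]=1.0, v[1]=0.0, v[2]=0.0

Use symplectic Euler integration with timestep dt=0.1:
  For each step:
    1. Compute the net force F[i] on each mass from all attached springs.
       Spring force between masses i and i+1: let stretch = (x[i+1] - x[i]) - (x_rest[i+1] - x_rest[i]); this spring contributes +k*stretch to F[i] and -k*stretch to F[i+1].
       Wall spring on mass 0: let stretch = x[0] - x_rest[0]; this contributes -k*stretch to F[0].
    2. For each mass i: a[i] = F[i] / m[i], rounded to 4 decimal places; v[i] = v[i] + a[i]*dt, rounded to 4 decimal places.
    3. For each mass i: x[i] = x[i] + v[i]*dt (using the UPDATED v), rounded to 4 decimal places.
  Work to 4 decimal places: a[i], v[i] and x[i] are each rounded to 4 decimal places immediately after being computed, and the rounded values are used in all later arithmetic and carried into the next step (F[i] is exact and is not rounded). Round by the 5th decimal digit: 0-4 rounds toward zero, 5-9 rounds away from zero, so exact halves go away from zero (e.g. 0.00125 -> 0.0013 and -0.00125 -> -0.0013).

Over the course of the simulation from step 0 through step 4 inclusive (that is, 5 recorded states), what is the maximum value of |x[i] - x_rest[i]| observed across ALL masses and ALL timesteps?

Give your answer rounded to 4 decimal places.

Answer: 1.2438

Derivation:
Step 0: x=[6.0000 9.0000 14.0000] v=[1.0000 0.0000 0.0000]
Step 1: x=[6.0850 9.0200 14.0000] v=[0.8500 0.2000 0.0000]
Step 2: x=[6.1543 9.0605 14.0002] v=[0.6925 0.4045 0.0020]
Step 3: x=[6.2073 9.1213 14.0010] v=[0.5301 0.6079 0.0080]
Step 4: x=[6.2438 9.2018 14.0030] v=[0.3654 0.8045 0.0200]
Max displacement = 1.2438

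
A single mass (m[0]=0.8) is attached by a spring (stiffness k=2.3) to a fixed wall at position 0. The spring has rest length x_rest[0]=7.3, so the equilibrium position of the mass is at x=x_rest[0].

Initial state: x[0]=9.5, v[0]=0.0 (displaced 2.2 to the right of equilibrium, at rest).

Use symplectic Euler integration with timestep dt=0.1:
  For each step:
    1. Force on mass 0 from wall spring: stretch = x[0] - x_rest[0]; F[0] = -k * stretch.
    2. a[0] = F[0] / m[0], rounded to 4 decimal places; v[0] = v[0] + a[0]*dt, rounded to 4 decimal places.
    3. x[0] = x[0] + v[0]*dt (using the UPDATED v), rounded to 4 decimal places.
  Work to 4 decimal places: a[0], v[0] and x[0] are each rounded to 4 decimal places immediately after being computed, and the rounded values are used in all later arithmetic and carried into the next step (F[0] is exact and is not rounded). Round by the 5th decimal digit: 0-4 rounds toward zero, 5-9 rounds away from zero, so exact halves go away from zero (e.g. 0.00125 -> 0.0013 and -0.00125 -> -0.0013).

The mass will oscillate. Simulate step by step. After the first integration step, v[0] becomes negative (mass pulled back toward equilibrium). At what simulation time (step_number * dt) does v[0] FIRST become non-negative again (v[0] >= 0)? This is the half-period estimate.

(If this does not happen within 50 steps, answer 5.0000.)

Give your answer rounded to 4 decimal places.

Answer: 1.9000

Derivation:
Step 0: x=[9.5000] v=[0.0000]
Step 1: x=[9.4368] v=[-0.6325]
Step 2: x=[9.3121] v=[-1.2468]
Step 3: x=[9.1296] v=[-1.8253]
Step 4: x=[8.8945] v=[-2.3513]
Step 5: x=[8.6135] v=[-2.8097]
Step 6: x=[8.2948] v=[-3.1873]
Step 7: x=[7.9475] v=[-3.4733]
Step 8: x=[7.5816] v=[-3.6595]
Step 9: x=[7.2076] v=[-3.7405]
Step 10: x=[6.8362] v=[-3.7139]
Step 11: x=[6.4781] v=[-3.5806]
Step 12: x=[6.1437] v=[-3.3443]
Step 13: x=[5.8425] v=[-3.0119]
Step 14: x=[5.5832] v=[-2.5929]
Step 15: x=[5.3733] v=[-2.0993]
Step 16: x=[5.2188] v=[-1.5454]
Step 17: x=[5.1241] v=[-0.9471]
Step 18: x=[5.0920] v=[-0.3215]
Step 19: x=[5.1233] v=[0.3133]
First v>=0 after going negative at step 19, time=1.9000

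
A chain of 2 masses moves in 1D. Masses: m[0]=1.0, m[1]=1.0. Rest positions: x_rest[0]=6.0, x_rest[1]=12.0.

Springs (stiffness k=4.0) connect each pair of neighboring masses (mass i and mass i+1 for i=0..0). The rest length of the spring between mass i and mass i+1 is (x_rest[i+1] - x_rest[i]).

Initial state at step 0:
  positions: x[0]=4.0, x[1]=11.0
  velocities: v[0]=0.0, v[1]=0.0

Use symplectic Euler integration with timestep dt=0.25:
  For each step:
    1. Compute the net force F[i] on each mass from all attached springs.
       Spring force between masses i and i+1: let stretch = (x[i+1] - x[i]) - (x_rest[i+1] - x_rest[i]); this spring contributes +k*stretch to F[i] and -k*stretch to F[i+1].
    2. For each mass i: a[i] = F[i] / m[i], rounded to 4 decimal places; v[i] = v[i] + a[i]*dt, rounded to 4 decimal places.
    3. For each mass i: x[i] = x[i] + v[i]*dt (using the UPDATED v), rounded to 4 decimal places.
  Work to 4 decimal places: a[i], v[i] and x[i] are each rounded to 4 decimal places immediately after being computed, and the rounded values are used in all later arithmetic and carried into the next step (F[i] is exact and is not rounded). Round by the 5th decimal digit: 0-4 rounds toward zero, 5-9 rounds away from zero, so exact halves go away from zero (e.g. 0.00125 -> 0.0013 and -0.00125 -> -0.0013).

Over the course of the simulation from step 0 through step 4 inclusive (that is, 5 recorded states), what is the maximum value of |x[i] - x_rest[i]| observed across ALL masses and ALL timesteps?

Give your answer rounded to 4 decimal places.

Step 0: x=[4.0000 11.0000] v=[0.0000 0.0000]
Step 1: x=[4.2500 10.7500] v=[1.0000 -1.0000]
Step 2: x=[4.6250 10.3750] v=[1.5000 -1.5000]
Step 3: x=[4.9375 10.0625] v=[1.2500 -1.2500]
Step 4: x=[5.0313 9.9688] v=[0.3750 -0.3750]
Max displacement = 2.0312

Answer: 2.0312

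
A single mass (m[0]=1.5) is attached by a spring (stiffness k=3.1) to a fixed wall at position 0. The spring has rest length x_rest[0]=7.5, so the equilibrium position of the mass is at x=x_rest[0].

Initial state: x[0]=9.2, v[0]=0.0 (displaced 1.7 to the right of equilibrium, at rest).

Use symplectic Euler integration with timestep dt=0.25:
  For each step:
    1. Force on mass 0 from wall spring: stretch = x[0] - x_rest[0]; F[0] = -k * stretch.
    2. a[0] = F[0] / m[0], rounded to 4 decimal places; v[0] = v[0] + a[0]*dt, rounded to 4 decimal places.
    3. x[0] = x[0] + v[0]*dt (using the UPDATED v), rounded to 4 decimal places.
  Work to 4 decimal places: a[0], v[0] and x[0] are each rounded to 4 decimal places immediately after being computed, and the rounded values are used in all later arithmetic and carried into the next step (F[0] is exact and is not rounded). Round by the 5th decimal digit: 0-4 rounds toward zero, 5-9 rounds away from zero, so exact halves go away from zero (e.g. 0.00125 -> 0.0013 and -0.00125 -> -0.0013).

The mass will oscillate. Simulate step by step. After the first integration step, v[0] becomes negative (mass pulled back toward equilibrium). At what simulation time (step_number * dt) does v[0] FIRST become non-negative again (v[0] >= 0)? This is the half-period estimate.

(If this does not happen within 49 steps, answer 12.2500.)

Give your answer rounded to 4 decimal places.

Step 0: x=[9.2000] v=[0.0000]
Step 1: x=[8.9804] v=[-0.8783]
Step 2: x=[8.5696] v=[-1.6432]
Step 3: x=[8.0207] v=[-2.1958]
Step 4: x=[7.4045] v=[-2.4648]
Step 5: x=[6.8006] v=[-2.4155]
Step 6: x=[6.2871] v=[-2.0542]
Step 7: x=[5.9302] v=[-1.4275]
Step 8: x=[5.7761] v=[-0.6164]
Step 9: x=[5.8447] v=[0.2743]
First v>=0 after going negative at step 9, time=2.2500

Answer: 2.2500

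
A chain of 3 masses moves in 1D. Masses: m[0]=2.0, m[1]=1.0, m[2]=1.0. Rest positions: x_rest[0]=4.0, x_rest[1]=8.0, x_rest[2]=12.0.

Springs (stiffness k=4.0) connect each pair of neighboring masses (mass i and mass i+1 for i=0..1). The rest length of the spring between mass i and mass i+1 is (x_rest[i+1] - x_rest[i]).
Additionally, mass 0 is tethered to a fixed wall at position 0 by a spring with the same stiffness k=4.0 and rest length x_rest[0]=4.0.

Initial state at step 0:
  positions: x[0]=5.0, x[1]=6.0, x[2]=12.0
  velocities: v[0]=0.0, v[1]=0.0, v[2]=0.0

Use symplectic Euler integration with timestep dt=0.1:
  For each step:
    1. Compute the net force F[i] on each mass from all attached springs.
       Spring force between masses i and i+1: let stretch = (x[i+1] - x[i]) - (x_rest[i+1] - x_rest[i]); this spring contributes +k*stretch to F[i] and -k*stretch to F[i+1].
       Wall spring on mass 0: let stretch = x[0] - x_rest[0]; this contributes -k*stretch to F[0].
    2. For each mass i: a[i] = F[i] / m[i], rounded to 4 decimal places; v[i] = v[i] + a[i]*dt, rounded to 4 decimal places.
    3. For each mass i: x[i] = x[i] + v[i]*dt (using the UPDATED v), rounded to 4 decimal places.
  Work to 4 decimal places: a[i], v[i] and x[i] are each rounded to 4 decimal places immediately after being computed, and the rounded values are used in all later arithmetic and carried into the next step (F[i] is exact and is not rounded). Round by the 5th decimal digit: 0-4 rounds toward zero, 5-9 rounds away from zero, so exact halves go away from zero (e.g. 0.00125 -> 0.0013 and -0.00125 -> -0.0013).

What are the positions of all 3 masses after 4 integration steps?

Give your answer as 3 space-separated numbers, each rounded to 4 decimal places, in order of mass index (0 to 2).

Step 0: x=[5.0000 6.0000 12.0000] v=[0.0000 0.0000 0.0000]
Step 1: x=[4.9200 6.2000 11.9200] v=[-0.8000 2.0000 -0.8000]
Step 2: x=[4.7672 6.5776 11.7712] v=[-1.5280 3.7760 -1.4880]
Step 3: x=[4.5553 7.0905 11.5747] v=[-2.1194 5.1293 -1.9654]
Step 4: x=[4.3030 7.6814 11.3588] v=[-2.5234 5.9089 -2.1591]

Answer: 4.3030 7.6814 11.3588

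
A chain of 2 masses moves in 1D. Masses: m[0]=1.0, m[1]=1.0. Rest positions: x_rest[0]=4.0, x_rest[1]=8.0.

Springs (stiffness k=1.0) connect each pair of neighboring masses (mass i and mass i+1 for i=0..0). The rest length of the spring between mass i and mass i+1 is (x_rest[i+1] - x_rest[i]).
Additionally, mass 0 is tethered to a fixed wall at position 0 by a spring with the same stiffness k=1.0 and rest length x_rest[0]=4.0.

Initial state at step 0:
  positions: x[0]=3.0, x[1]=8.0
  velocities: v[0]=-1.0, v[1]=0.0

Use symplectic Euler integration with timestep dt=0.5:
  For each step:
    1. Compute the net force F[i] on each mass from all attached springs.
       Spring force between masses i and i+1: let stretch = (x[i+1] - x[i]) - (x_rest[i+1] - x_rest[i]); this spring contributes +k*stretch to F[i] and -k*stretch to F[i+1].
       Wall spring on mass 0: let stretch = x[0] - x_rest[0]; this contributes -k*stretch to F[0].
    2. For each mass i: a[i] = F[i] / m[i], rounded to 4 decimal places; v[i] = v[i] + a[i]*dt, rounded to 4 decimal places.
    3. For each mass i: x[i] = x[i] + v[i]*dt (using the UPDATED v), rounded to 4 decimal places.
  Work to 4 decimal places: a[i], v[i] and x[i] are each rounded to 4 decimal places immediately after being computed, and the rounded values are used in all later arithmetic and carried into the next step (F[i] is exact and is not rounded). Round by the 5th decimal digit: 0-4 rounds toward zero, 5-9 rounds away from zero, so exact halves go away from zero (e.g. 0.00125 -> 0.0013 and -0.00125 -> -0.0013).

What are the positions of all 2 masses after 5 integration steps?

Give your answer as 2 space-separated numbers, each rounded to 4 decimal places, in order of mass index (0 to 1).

Step 0: x=[3.0000 8.0000] v=[-1.0000 0.0000]
Step 1: x=[3.0000 7.7500] v=[0.0000 -0.5000]
Step 2: x=[3.4375 7.3125] v=[0.8750 -0.8750]
Step 3: x=[3.9844 6.9063] v=[1.0938 -0.8125]
Step 4: x=[4.2657 6.7696] v=[0.5626 -0.2735]
Step 5: x=[4.1066 7.0069] v=[-0.3183 0.4746]

Answer: 4.1066 7.0069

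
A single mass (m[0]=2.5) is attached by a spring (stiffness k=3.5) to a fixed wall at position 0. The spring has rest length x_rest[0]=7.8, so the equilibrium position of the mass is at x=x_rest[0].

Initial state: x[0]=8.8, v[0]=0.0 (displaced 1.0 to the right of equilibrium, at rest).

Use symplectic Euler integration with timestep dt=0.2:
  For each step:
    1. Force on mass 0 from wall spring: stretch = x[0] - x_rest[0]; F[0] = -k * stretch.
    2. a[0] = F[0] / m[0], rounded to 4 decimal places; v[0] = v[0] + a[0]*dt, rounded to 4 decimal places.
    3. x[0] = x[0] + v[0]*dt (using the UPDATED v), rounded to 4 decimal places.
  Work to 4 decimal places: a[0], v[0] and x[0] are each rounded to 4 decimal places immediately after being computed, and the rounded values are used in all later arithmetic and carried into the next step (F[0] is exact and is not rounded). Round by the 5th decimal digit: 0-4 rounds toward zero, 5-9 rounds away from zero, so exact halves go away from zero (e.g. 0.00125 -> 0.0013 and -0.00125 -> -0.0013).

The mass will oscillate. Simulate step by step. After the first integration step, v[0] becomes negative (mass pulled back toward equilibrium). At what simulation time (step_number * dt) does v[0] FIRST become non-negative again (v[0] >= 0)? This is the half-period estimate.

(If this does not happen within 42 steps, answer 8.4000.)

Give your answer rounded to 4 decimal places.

Answer: 2.8000

Derivation:
Step 0: x=[8.8000] v=[0.0000]
Step 1: x=[8.7440] v=[-0.2800]
Step 2: x=[8.6351] v=[-0.5443]
Step 3: x=[8.4795] v=[-0.7781]
Step 4: x=[8.2858] v=[-0.9684]
Step 5: x=[8.0649] v=[-1.1044]
Step 6: x=[7.8292] v=[-1.1786]
Step 7: x=[7.5918] v=[-1.1868]
Step 8: x=[7.3661] v=[-1.1285]
Step 9: x=[7.1647] v=[-1.0070]
Step 10: x=[6.9989] v=[-0.8291]
Step 11: x=[6.8779] v=[-0.6048]
Step 12: x=[6.8086] v=[-0.3466]
Step 13: x=[6.7948] v=[-0.0690]
Step 14: x=[6.8373] v=[0.2125]
First v>=0 after going negative at step 14, time=2.8000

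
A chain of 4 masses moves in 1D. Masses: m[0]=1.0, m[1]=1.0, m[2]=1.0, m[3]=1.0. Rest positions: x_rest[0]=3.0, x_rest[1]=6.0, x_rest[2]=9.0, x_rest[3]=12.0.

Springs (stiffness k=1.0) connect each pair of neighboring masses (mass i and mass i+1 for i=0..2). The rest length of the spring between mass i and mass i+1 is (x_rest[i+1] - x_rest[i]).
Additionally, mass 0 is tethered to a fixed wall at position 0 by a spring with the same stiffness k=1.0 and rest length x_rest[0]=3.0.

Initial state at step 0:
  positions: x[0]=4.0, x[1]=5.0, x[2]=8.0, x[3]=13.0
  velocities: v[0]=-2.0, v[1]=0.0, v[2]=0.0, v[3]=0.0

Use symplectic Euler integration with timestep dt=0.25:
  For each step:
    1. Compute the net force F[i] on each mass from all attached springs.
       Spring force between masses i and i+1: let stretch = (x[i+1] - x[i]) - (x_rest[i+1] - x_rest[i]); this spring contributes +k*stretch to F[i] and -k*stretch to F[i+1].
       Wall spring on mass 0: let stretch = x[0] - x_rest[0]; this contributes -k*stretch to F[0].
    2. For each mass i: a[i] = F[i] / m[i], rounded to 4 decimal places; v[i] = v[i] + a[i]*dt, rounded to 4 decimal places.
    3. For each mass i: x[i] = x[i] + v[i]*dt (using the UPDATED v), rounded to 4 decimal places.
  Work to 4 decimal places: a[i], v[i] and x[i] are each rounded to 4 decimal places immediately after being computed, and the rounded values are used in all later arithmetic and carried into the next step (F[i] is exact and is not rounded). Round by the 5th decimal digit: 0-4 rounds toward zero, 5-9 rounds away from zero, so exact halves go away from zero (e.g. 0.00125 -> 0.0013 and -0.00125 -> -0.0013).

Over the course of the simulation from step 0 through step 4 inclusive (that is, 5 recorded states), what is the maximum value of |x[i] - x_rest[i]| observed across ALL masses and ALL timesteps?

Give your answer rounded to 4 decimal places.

Answer: 1.8731

Derivation:
Step 0: x=[4.0000 5.0000 8.0000 13.0000] v=[-2.0000 0.0000 0.0000 0.0000]
Step 1: x=[3.3125 5.1250 8.1250 12.8750] v=[-2.7500 0.5000 0.5000 -0.5000]
Step 2: x=[2.5313 5.3242 8.3594 12.6406] v=[-3.1250 0.7969 0.9375 -0.9375]
Step 3: x=[1.7664 5.5386 8.6717 12.3262] v=[-3.0596 0.8575 1.2490 -1.2578]
Step 4: x=[1.1269 5.7130 9.0166 11.9709] v=[-2.5582 0.6977 1.3794 -1.4214]
Max displacement = 1.8731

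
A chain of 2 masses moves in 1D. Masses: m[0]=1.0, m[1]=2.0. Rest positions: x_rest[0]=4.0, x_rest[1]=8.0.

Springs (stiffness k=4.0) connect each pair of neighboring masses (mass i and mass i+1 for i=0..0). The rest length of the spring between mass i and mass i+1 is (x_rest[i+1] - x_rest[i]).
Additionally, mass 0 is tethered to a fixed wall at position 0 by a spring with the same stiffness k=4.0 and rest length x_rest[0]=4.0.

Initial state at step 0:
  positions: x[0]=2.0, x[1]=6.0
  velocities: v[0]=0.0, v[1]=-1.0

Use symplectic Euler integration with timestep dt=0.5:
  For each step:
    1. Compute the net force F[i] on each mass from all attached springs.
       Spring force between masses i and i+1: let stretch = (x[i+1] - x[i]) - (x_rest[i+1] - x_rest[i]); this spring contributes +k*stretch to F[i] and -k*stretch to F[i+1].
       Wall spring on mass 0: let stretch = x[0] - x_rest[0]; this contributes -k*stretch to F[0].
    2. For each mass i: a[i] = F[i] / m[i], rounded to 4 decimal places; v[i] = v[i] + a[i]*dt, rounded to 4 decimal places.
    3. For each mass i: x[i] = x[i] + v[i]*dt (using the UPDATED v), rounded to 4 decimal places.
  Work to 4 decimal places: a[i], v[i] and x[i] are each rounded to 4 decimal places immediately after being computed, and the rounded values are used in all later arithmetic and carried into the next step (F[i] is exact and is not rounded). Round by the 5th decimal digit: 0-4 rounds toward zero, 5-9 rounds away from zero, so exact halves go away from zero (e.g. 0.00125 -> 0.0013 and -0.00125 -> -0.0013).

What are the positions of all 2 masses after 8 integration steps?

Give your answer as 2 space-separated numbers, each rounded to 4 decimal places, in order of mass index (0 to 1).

Answer: 5.8203 9.8321

Derivation:
Step 0: x=[2.0000 6.0000] v=[0.0000 -1.0000]
Step 1: x=[4.0000 5.5000] v=[4.0000 -1.0000]
Step 2: x=[3.5000 6.2500] v=[-1.0000 1.5000]
Step 3: x=[2.2500 7.6250] v=[-2.5000 2.7500]
Step 4: x=[4.1250 8.3125] v=[3.7500 1.3750]
Step 5: x=[6.0625 8.9063] v=[3.8750 1.1875]
Step 6: x=[4.7813 10.0782] v=[-2.5624 2.3437]
Step 7: x=[4.0157 10.6016] v=[-1.5312 1.0468]
Step 8: x=[5.8203 9.8321] v=[3.6092 -1.5391]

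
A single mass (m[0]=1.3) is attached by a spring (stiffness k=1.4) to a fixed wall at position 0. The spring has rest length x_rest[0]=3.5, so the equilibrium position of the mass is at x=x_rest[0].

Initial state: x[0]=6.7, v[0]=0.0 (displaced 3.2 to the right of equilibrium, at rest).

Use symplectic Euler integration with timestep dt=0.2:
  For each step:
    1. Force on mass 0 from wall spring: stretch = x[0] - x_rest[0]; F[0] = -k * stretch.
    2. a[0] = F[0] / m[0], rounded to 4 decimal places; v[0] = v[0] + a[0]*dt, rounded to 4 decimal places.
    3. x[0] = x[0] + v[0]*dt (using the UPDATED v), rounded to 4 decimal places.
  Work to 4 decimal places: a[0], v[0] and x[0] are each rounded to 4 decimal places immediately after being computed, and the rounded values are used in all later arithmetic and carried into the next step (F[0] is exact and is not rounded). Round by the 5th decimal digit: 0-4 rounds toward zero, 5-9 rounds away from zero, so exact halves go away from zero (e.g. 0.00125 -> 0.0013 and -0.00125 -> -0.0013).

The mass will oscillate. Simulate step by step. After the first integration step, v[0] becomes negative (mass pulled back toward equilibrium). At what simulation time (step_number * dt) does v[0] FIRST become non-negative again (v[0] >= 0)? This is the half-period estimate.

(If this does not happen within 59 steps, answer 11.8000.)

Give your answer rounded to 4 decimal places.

Step 0: x=[6.7000] v=[0.0000]
Step 1: x=[6.5622] v=[-0.6892]
Step 2: x=[6.2924] v=[-1.3488]
Step 3: x=[5.9024] v=[-1.9502]
Step 4: x=[5.4089] v=[-2.4676]
Step 5: x=[4.8332] v=[-2.8787]
Step 6: x=[4.2000] v=[-3.1659]
Step 7: x=[3.5367] v=[-3.3167]
Step 8: x=[2.8718] v=[-3.3246]
Step 9: x=[2.2339] v=[-3.1893]
Step 10: x=[1.6506] v=[-2.9166]
Step 11: x=[1.1469] v=[-2.5183]
Step 12: x=[0.7446] v=[-2.0115]
Step 13: x=[0.4610] v=[-1.4180]
Step 14: x=[0.3083] v=[-0.7634]
Step 15: x=[0.2931] v=[-0.0760]
Step 16: x=[0.4160] v=[0.6147]
First v>=0 after going negative at step 16, time=3.2000

Answer: 3.2000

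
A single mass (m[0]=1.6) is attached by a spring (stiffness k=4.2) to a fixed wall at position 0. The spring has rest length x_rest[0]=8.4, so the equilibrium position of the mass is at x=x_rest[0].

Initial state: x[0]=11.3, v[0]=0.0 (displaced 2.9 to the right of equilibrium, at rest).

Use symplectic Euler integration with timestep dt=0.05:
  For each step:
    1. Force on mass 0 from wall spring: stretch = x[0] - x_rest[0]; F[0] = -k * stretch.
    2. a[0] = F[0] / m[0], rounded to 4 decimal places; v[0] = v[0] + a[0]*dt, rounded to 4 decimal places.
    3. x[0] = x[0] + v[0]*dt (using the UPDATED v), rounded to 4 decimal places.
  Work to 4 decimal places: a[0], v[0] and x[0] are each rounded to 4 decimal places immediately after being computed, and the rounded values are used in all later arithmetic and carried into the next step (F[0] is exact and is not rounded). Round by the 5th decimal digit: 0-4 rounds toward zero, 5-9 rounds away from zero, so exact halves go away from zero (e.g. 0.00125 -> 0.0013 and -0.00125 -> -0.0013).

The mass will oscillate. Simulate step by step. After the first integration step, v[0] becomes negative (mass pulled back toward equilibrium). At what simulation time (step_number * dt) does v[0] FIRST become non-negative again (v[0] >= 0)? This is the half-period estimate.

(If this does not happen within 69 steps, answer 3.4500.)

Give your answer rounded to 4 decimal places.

Step 0: x=[11.3000] v=[0.0000]
Step 1: x=[11.2810] v=[-0.3806]
Step 2: x=[11.2431] v=[-0.7587]
Step 3: x=[11.1865] v=[-1.1319]
Step 4: x=[11.1116] v=[-1.4976]
Step 5: x=[11.0189] v=[-1.8535]
Step 6: x=[10.9090] v=[-2.1972]
Step 7: x=[10.7827] v=[-2.5265]
Step 8: x=[10.6407] v=[-2.8392]
Step 9: x=[10.4840] v=[-3.1333]
Step 10: x=[10.3137] v=[-3.4068]
Step 11: x=[10.1308] v=[-3.6580]
Step 12: x=[9.9365] v=[-3.8852]
Step 13: x=[9.7322] v=[-4.0869]
Step 14: x=[9.5191] v=[-4.2618]
Step 15: x=[9.2987] v=[-4.4087]
Step 16: x=[9.0724] v=[-4.5267]
Step 17: x=[8.8417] v=[-4.6150]
Step 18: x=[8.6081] v=[-4.6730]
Step 19: x=[8.3731] v=[-4.7003]
Step 20: x=[8.1383] v=[-4.6968]
Step 21: x=[7.9052] v=[-4.6625]
Step 22: x=[7.6753] v=[-4.5976]
Step 23: x=[7.4502] v=[-4.5025]
Step 24: x=[7.2313] v=[-4.3778]
Step 25: x=[7.0201] v=[-4.2244]
Step 26: x=[6.8179] v=[-4.0433]
Step 27: x=[6.6261] v=[-3.8357]
Step 28: x=[6.4460] v=[-3.6029]
Step 29: x=[6.2787] v=[-3.3464]
Step 30: x=[6.1253] v=[-3.0680]
Step 31: x=[5.9868] v=[-2.7694]
Step 32: x=[5.8642] v=[-2.4527]
Step 33: x=[5.7582] v=[-2.1199]
Step 34: x=[5.6695] v=[-1.7732]
Step 35: x=[5.5988] v=[-1.4148]
Step 36: x=[5.5464] v=[-1.0471]
Step 37: x=[5.5128] v=[-0.6726]
Step 38: x=[5.4981] v=[-0.2937]
Step 39: x=[5.5025] v=[0.0872]
First v>=0 after going negative at step 39, time=1.9500

Answer: 1.9500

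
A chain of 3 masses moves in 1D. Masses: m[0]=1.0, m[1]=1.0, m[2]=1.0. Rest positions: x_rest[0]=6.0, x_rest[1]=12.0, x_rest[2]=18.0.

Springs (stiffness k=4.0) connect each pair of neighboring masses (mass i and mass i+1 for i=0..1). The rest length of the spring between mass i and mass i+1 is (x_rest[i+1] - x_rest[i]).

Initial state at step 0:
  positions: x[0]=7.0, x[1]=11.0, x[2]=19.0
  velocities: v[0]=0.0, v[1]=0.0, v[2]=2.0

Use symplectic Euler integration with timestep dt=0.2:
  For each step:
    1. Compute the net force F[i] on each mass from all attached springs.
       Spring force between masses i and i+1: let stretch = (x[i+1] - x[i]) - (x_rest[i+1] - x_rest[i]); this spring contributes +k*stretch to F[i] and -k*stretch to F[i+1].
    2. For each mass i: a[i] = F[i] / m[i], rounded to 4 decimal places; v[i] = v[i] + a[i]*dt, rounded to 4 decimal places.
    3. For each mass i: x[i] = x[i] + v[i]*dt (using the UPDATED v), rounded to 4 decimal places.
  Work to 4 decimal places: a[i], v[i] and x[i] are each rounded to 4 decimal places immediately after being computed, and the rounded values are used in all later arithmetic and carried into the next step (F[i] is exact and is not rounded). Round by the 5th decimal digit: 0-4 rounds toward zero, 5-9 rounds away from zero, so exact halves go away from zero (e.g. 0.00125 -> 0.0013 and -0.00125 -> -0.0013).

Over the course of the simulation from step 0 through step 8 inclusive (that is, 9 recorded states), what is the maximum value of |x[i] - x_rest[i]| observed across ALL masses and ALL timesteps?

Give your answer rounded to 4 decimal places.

Answer: 2.2238

Derivation:
Step 0: x=[7.0000 11.0000 19.0000] v=[0.0000 0.0000 2.0000]
Step 1: x=[6.6800 11.6400 19.0800] v=[-1.6000 3.2000 0.4000]
Step 2: x=[6.1936 12.6768 18.9296] v=[-2.4320 5.1840 -0.7520]
Step 3: x=[5.7845 13.6767 18.7388] v=[-2.0454 4.9997 -0.9542]
Step 4: x=[5.6782 14.2238 18.6980] v=[-0.5316 2.7356 -0.2039]
Step 5: x=[5.9792 14.1195 18.9013] v=[1.5049 -0.5215 1.0167]
Step 6: x=[6.6226 13.4778 19.2996] v=[3.2171 -3.2083 1.9913]
Step 7: x=[7.4029 12.6708 19.7264] v=[3.9013 -4.0350 2.1339]
Step 8: x=[8.0660 12.1498 19.9843] v=[3.3156 -2.6048 1.2894]
Max displacement = 2.2238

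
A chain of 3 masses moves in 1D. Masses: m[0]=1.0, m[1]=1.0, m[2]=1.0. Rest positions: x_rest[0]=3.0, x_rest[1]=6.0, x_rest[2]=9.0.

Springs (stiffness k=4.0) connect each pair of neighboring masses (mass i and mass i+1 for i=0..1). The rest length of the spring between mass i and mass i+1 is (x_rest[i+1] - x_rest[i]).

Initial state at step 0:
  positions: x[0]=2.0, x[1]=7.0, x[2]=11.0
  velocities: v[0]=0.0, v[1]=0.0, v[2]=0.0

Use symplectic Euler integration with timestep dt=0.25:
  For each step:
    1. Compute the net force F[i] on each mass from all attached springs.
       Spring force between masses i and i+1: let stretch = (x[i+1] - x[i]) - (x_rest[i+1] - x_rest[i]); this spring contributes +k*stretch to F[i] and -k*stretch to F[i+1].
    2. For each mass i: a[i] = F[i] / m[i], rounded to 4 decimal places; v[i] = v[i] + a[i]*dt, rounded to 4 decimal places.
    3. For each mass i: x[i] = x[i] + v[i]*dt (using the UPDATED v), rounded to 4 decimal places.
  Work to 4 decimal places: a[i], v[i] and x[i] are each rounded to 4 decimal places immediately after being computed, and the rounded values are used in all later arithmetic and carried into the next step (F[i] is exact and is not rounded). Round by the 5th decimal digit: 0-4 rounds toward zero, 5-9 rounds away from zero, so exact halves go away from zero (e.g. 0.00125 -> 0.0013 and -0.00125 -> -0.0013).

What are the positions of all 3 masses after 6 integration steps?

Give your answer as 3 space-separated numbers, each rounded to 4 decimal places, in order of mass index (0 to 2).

Step 0: x=[2.0000 7.0000 11.0000] v=[0.0000 0.0000 0.0000]
Step 1: x=[2.5000 6.7500 10.7500] v=[2.0000 -1.0000 -1.0000]
Step 2: x=[3.3125 6.4375 10.2500] v=[3.2500 -1.2500 -2.0000]
Step 3: x=[4.1563 6.2969 9.5469] v=[3.3750 -0.5625 -2.8125]
Step 4: x=[4.7852 6.4336 8.7813] v=[2.5156 0.5469 -3.0625]
Step 5: x=[5.0762 6.7452 8.1788] v=[1.1640 1.2462 -2.4102]
Step 6: x=[5.0345 6.9979 7.9679] v=[-0.1670 1.0108 -0.8438]

Answer: 5.0345 6.9979 7.9679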